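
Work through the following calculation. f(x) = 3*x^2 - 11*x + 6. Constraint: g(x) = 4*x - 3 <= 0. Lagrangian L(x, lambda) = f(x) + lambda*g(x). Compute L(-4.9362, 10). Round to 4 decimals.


Step 1: Evaluate f(x).
f(-4.9362) = 3*(-4.9362)^2 - 11*(-4.9362) + 6 = 133.3964
Step 2: Evaluate g(x).
g(-4.9362) = 4*-4.9362 - 3 = -22.7448
Step 3: Compute Lagrangian.
L = 133.3964 + 10*-22.7448 = -94.0516


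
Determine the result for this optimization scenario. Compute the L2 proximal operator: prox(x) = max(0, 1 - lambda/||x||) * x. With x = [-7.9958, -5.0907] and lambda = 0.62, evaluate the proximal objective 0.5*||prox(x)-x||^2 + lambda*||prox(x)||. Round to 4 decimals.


Step 1: Compute ||x||.
||x|| = 9.4788
Step 2: Compute scaling factor.
scale = max(0, 1 - 0.62/9.4788) = 0.9346
Step 3: prox(x) = [-7.4728, -4.7577]
||prox(x)|| = 8.8588
Step 4: Proximal objective.
0.5*||prox-x||^2 = 0.1922
lambda*||prox|| = 5.4925
Total = 5.6847


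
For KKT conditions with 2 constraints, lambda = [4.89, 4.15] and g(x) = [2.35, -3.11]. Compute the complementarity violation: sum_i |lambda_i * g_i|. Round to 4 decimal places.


KKT complementary slackness check:
lambda_1 * g_1 = 4.89 * 2.35 = 11.4915
lambda_2 * g_2 = 4.15 * -3.11 = -12.9065
Total violation = 11.4915 + 12.9065 = 24.398


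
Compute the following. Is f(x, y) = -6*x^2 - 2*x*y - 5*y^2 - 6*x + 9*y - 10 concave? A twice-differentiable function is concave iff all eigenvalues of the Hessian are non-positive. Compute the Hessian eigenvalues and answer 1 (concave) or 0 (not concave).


The Hessian of f(x,y) = -6*x^2 - 2*x*y - 5*y^2 - 6*x + 9*y - 10 is:
H = [[-12, -2], [-2, -10]]
Trace = -12 - 10 = -22
Determinant = -12*-10 - (-2)^2 = 116
Discriminant = (-22)^2 - 4*116 = 20.0
Eigenvalues: lambda_1 = -13.2361, lambda_2 = -8.7639
The function is concave.

1


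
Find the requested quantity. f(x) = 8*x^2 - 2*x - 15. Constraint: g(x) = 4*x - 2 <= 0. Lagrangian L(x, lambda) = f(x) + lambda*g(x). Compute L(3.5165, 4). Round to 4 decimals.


Step 1: Evaluate f(x).
f(3.5165) = 8*3.5165^2 - 2*3.5165 - 15 = 76.8932
Step 2: Evaluate g(x).
g(3.5165) = 4*3.5165 - 2 = 12.066
Step 3: Compute Lagrangian.
L = 76.8932 + 4*12.066 = 125.1572


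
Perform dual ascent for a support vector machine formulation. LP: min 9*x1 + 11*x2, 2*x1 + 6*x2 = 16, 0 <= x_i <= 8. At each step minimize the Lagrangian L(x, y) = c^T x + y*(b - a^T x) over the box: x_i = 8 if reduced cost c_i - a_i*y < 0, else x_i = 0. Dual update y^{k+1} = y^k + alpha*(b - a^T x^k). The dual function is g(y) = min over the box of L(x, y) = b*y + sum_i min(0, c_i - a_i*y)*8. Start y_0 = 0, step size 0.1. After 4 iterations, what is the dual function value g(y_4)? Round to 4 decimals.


Dual ascent for LP: min 9*x1 + 11*x2, 2*x1 + 6*x2 = 16, 0 <= x_i <= 8
Step 1: y^k = 0.0, reduced costs: (9.0, 11.0)
  x^k = (0.0, 0.0), subgradient = b - a^T x = 16.0
  y^{k+1} = 0.0 + 0.1*16.0 = 1.6
Step 2: y^k = 1.6, reduced costs: (5.8, 1.4)
  x^k = (0.0, 0.0), subgradient = b - a^T x = 16.0
  y^{k+1} = 1.6 + 0.1*16.0 = 3.2
Step 3: y^k = 3.2, reduced costs: (2.6, -8.2)
  x^k = (0.0, 8.0), subgradient = b - a^T x = -32.0
  y^{k+1} = 3.2 + 0.1*-32.0 = 0.0
Step 4: y^k = 0.0, reduced costs: (9.0, 11.0)
  x^k = (0.0, 0.0), subgradient = b - a^T x = 16.0
  y^{k+1} = 0.0 + 0.1*16.0 = 1.6
Dual objective at y_4 = 1.6: reduced costs (5.8, 1.4), box minimizer x = (0.0, 0.0)
g(y_4) = b*y + (c1 - a1*y)*x1 + (c2 - a2*y)*x2 = 16*1.6 + 5.8*0.0 + 1.4*0.0 = 25.6 + 0.0 + 0.0 = 25.6


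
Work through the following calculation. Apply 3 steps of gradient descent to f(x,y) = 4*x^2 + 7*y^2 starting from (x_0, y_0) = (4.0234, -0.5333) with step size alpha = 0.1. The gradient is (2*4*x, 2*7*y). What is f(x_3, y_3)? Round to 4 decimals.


Gradient descent on f(x,y) = 4*x^2 + 7*y^2.
Starting point: (4.0234, -0.5333), alpha = 0.1
Step 1: grad_x = 2*4*4.0234 = 32.1872, grad_y = 2*7*-0.5333 = -7.4662
  x_1 = 4.0234 - 0.1*32.1872 = 0.8047
  y_1 = -0.5333 - 0.1*-7.4662 = 0.2133
Step 2: grad_x = 2*4*0.8047 = 6.4374, grad_y = 2*7*0.2133 = 2.9865
  x_2 = 0.8047 - 0.1*6.4374 = 0.1609
  y_2 = 0.2133 - 0.1*2.9865 = -0.0853
Step 3: grad_x = 2*4*0.1609 = 1.2875, grad_y = 2*7*-0.0853 = -1.1946
  x_3 = 0.1609 - 0.1*1.2875 = 0.0322
  y_3 = -0.0853 - 0.1*-1.1946 = 0.0341
f(0.0322, 0.0341) = 4*0.0322^2 + 7*0.0341^2 = 0.0123


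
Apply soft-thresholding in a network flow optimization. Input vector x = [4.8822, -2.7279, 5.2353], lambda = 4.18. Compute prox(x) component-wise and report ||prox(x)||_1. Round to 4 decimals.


Soft-thresholding with lambda = 4.18:
prox(4.8822) = sign(4.8822)*max(|4.8822| - 4.18, 0) = 0.7022
prox(-2.7279) = sign(-2.7279)*max(|-2.7279| - 4.18, 0) = 0.0
prox(5.2353) = sign(5.2353)*max(|5.2353| - 4.18, 0) = 1.0553
prox(x) = [0.7022, 0.0, 1.0553]
||prox(x)||_1 = 0.7022 + 0.0 + 1.0553 = 1.7575


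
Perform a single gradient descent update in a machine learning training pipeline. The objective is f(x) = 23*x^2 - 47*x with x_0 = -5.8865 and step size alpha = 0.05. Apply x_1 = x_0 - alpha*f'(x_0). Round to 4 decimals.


We compute the gradient at x_0 and apply the update.
f'(x) = 46*x - 47
f'(-5.8865) = 46*-5.8865 - 47 = -317.779
x_1 = -5.8865 - 0.05*-317.779 = 10.0025


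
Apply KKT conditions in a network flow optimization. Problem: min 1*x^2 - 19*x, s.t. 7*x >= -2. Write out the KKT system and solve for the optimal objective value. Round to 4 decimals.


Step 1: Try lambda = 0 (constraint inactive).
Stationarity: 2*1*x - 19 = 0
x* = 19/(2*1) = 9.5
Check constraint: 7*9.5 = 66.5 >= -2 -- satisfied.
Step 2: Compute optimal value.
f(x*) = 1*9.5^2 - 19*9.5 = -90.25


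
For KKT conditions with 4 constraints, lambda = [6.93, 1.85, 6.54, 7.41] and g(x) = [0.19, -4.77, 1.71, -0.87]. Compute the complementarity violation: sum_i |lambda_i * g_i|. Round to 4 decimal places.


KKT complementary slackness check:
lambda_1 * g_1 = 6.93 * 0.19 = 1.3167
lambda_2 * g_2 = 1.85 * -4.77 = -8.8245
lambda_3 * g_3 = 6.54 * 1.71 = 11.1834
lambda_4 * g_4 = 7.41 * -0.87 = -6.4467
Total violation = 1.3167 + 8.8245 + 11.1834 + 6.4467 = 27.7713


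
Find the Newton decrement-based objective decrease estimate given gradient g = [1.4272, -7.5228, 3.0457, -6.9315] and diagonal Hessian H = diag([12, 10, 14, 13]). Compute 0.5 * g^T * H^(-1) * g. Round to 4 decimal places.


Step 1: H is diagonal, so H^(-1) * g = [0.1189, -0.7523, 0.2176, -0.5332].
Step 2: g^T H^(-1) g = sum_i g_i^2 / H_ii
  = (1.4272)^2/12 + (-7.5228)^2/10 + (3.0457)^2/14 + (-6.9315)^2/13
  = 0.1697 + 5.6593 + 0.6626 + 3.6958 = 10.1874
Step 3: Objective decrease = 0.5 * g^T H^(-1) g = 5.0937


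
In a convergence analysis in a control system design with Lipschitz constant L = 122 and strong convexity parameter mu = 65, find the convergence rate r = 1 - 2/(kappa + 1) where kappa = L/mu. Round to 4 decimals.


Step 1: Compute the condition number.
kappa = L/mu = 122/65 = 1.8769
Step 2: Compute the convergence rate.
r = 1 - 2/(kappa + 1) = 1 - 2*mu/(L + mu) = (L - mu)/(L + mu) = 57/187 = 0.3048


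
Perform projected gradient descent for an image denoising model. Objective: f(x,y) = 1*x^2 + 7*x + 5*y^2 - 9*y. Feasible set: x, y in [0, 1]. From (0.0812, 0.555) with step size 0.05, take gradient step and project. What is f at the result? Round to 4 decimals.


Step 1: Compute gradient at (0.0812, 0.555).
grad_x = 2*1*0.0812 + 7 = 7.1624
grad_y = 2*5*0.555 - 9 = -3.45
Step 2: Gradient step.
x_raw = 0.0812 - 0.05*7.1624 = -0.2769
y_raw = 0.555 - 0.05*-3.45 = 0.7275
Step 3: Project onto [0, 1].
x_proj = clip(-0.2769) = 0.0
y_proj = clip(0.7275) = 0.7275
Step 4: Evaluate f.
f(0.0, 0.7275) = -3.9012


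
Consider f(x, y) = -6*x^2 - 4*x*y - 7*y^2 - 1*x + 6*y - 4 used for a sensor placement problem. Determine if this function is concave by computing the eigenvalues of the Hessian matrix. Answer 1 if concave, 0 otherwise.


The Hessian of f(x,y) = -6*x^2 - 4*x*y - 7*y^2 - 1*x + 6*y - 4 is:
H = [[-12, -4], [-4, -14]]
Trace = -12 - 14 = -26
Determinant = -12*-14 - (-4)^2 = 152
Discriminant = (-26)^2 - 4*152 = 68.0
Eigenvalues: lambda_1 = -17.1231, lambda_2 = -8.8769
The function is concave.

1


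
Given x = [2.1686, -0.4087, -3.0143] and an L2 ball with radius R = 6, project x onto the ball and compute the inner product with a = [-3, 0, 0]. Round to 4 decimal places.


Step 1: Compute ||x|| (intermediates to 6 decimals).
||x|| = sqrt(2.1686^2 + (-0.4087)^2 + (-3.0143)^2) = 3.735755
Step 2: Project.
Since ||x|| <= R, proj = x (no scaling needed).
proj(x) = [2.1686, -0.4087, -3.0143]
Step 3: Dot product.
a^T * proj(x) = -3*2.1686 + 0*(-0.4087) + 0*(-3.0143) = -6.5058


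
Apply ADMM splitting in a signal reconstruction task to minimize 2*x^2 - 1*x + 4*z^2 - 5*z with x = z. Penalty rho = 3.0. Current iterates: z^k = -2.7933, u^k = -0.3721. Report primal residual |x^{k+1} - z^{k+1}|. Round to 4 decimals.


ADMM iteration with rho = 3.0, z^k = -2.7933, u^k = -0.3721
Step 1: x-update.
Minimize 2*x^2 - 1*x + (3.0/2)*(x + 2.7933 - 0.3721)^2
FOC: (2*2 + 3.0)*x = 1 + 3.0*(-2.7933 + 0.3721)
x^{k+1} = -0.8948
Step 2: z-update.
Minimize 4*z^2 - 5*z + (3.0/2)*(-0.8948 - z - 0.3721)^2
FOC: (2*4 + 3.0)*z = 5 + 3.0*(-0.8948 - 0.3721)
z^{k+1} = 0.109
Step 3: u-update.
u^{k+1} = -0.3721 - 0.8948 - 0.109 = -1.3759
Step 4: Primal residual = |-0.8948 - 0.109| = 1.0038


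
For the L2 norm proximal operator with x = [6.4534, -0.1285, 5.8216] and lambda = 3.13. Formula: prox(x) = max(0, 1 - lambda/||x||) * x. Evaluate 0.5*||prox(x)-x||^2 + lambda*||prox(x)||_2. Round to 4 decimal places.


Step 1: Compute ||x||.
||x|| = 8.6922
Step 2: Compute scaling factor.
scale = max(0, 1 - 3.13/8.6922) = 0.6399
Step 3: prox(x) = [4.1296, -0.0822, 3.7253]
||prox(x)|| = 5.5622
Step 4: Proximal objective.
0.5*||prox-x||^2 = 4.8985
lambda*||prox|| = 17.4097
Total = 22.3081


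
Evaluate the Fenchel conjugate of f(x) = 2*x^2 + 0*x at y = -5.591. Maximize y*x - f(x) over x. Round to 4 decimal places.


f*(y) = sup_x {y*x - a*x^2 - b*x} = sup_x {(y-b)*x - a*x^2}
FOC: (y - b) - 2a*x = 0 => x* = (y - b)/(2a)
x* = (-5.591 - 0)/(2*2) = -1.3978
f*(-5.591) = (y-b)^2/(4a) = (-5.591 - 0)^2/(4*2)
= 31.2593/8 = 3.9074


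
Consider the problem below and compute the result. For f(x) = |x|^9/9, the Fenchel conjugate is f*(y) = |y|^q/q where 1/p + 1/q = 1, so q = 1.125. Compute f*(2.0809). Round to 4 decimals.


The conjugate exponent q satisfies 1/p + 1/q = 1.
p = 9, so q = 9/(9 - 1) = 1.125
|y|^q = 2.0809^1.125 = 2.2805
f*(2.0809) = 2.2805 / 1.125 = 2.0271


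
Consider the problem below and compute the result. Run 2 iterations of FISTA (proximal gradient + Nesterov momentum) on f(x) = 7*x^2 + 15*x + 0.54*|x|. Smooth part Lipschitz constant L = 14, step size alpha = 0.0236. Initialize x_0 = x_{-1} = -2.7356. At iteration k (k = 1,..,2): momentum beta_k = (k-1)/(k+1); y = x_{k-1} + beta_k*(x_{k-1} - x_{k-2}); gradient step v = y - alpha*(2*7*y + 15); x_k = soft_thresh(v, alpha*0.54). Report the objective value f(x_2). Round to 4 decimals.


FISTA on f(x) = 7*x^2 + 15*x + 0.54*|x|
L = 14, alpha = 0.0236
Iteration 1: beta = 0.0, y = -2.7356 + 0.0*(-2.7356 + 2.7356) = -2.7356
  grad(y) = -23.2984, v = y - alpha*grad = -2.1858
  prox(v) = soft_thresh(-2.1858, 0.0127) = -2.173
Iteration 2: beta = 0.3333, y = -2.173 + 0.3333*(-2.173 + 2.7356) = -1.9855
  grad(y) = -12.7968, v = y - alpha*grad = -1.6835
  prox(v) = soft_thresh(-1.6835, 0.0127) = -1.6707
f(x_2) = 7*(-1.6707)^2 + 15*(-1.6707) + 0.54*|-1.6707| = -4.6193


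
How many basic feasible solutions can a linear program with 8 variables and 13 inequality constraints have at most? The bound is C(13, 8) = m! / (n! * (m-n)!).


Each vertex corresponds to some choice of n active constraints out of m, so the number of vertices is at most C(m, n) = m! / (n!(m-n)!).
m = 13, n = 8
Numerator: 13 * 12 * 11 * 10 * 9 * 8 * 7 * 6
Denominator: 8! = 40320
C(13, 8) = 1287


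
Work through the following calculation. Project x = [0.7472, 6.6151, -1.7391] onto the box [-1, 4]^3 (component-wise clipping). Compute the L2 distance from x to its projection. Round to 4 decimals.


Project each component onto [-1, 4].
clip(0.7472) = 0.7472, clip(6.6151) = 4.0, clip(-1.7391) = -1.0
Projection = [0.7472, 4.0, -1.0]
Squared diffs: [0.0, 6.8387, 0.5463]
Distance = sqrt(7.385) = 2.7175


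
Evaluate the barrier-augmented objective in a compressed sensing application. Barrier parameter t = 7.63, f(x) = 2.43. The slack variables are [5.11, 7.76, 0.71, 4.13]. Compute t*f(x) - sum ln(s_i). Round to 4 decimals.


Step 1: Compute log-barrier.
ln values: [1.6312, 2.049, -0.3425, 1.4183]
phi = -(1.6312 + 2.049 - 0.3425 + 1.4183) = -4.756
Step 2: Compute augmented objective.
t*f(x) = 7.63*2.43 = 18.5409
Total = 18.5409 - 4.756 = 13.7849


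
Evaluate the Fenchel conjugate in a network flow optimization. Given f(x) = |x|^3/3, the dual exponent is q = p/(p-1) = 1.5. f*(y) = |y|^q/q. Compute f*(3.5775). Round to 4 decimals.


The conjugate exponent q satisfies 1/p + 1/q = 1.
p = 3, so q = 3/(3 - 1) = 1.5
|y|^q = 3.5775^1.5 = 6.7666
f*(3.5775) = 6.7666 / 1.5 = 4.5111


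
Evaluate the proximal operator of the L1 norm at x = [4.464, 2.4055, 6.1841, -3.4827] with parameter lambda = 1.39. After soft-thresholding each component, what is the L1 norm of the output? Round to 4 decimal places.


Soft-thresholding with lambda = 1.39:
prox(4.464) = sign(4.464)*max(|4.464| - 1.39, 0) = 3.074
prox(2.4055) = sign(2.4055)*max(|2.4055| - 1.39, 0) = 1.0155
prox(6.1841) = sign(6.1841)*max(|6.1841| - 1.39, 0) = 4.7941
prox(-3.4827) = sign(-3.4827)*max(|-3.4827| - 1.39, 0) = -2.0927
prox(x) = [3.074, 1.0155, 4.7941, -2.0927]
||prox(x)||_1 = 3.074 + 1.0155 + 4.7941 + 2.0927 = 10.9763


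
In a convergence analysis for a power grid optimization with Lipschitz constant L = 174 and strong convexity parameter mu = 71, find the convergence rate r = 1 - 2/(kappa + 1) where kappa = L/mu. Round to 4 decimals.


Step 1: Compute the condition number.
kappa = L/mu = 174/71 = 2.4507
Step 2: Compute the convergence rate.
r = 1 - 2/(kappa + 1) = 1 - 2*mu/(L + mu) = (L - mu)/(L + mu) = 103/245 = 0.4204


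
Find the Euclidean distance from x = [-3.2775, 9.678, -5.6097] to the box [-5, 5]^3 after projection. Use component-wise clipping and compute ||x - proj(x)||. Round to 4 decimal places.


Project each component onto [-5, 5].
clip(-3.2775) = -3.2775, clip(9.678) = 5.0, clip(-5.6097) = -5.0
Projection = [-3.2775, 5.0, -5.0]
Squared diffs: [0.0, 21.8837, 0.3717]
Distance = sqrt(22.2554) = 4.7176


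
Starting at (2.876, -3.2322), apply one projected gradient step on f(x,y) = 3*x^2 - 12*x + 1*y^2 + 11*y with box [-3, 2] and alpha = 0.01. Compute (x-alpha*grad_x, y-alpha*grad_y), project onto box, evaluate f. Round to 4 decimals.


Step 1: Compute gradient at (2.876, -3.2322).
grad_x = 2*3*2.876 - 12 = 5.256
grad_y = 2*1*-3.2322 + 11 = 4.5356
Step 2: Gradient step.
x_raw = 2.876 - 0.01*5.256 = 2.8234
y_raw = -3.2322 - 0.01*4.5356 = -3.2776
Step 3: Project onto [-3, 2].
x_proj = clip(2.8234) = 2.0
y_proj = clip(-3.2776) = -3.0
Step 4: Evaluate f.
f(2.0, -3.0) = -36.0


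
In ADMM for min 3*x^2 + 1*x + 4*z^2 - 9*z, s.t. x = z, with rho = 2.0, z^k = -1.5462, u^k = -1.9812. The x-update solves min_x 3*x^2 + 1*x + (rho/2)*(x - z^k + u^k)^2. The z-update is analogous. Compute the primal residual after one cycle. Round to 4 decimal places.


ADMM iteration with rho = 2.0, z^k = -1.5462, u^k = -1.9812
Step 1: x-update.
Minimize 3*x^2 + 1*x + (2.0/2)*(x + 1.5462 - 1.9812)^2
FOC: (2*3 + 2.0)*x = -1 + 2.0*(-1.5462 + 1.9812)
x^{k+1} = -0.0163
Step 2: z-update.
Minimize 4*z^2 - 9*z + (2.0/2)*(-0.0163 - z - 1.9812)^2
FOC: (2*4 + 2.0)*z = 9 + 2.0*(-0.0163 - 1.9812)
z^{k+1} = 0.5005
Step 3: u-update.
u^{k+1} = -1.9812 - 0.0163 - 0.5005 = -2.498
Step 4: Primal residual = |-0.0163 - 0.5005| = 0.5168


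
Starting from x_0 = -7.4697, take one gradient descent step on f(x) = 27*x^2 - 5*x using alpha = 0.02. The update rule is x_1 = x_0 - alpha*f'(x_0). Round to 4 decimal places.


We compute the gradient at x_0 and apply the update.
f'(x) = 54*x - 5
f'(-7.4697) = 54*-7.4697 - 5 = -408.3638
x_1 = -7.4697 - 0.02*-408.3638 = 0.6976


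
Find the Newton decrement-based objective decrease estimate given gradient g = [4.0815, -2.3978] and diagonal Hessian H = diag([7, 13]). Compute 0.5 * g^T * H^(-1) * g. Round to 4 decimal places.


Step 1: H is diagonal, so H^(-1) * g = [0.5831, -0.1844].
Step 2: g^T H^(-1) g = sum_i g_i^2 / H_ii
  = (4.0815)^2/7 + (-2.3978)^2/13
  = 2.3798 + 0.4423 = 2.8221
Step 3: Objective decrease = 0.5 * g^T H^(-1) g = 1.411


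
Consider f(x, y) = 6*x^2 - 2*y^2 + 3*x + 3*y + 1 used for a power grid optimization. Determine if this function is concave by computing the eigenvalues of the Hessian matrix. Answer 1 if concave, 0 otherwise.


The Hessian of f(x,y) = 6*x^2 - 2*y^2 + 3*x + 3*y + 1 is:
H = [[12, 0], [0, -4]]
Trace = 12 - 4 = 8
Determinant = 12*-4 - (0)^2 = -48
Discriminant = (8)^2 - 4*-48 = 256.0
Eigenvalues: lambda_1 = -4.0, lambda_2 = 12.0
The function is not concave.

0


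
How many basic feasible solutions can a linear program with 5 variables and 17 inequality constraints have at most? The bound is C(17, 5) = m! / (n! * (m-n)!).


Each vertex corresponds to some choice of n active constraints out of m, so the number of vertices is at most C(m, n) = m! / (n!(m-n)!).
m = 17, n = 5
Numerator: 17 * 16 * 15 * 14 * 13
Denominator: 5! = 120
C(17, 5) = 6188


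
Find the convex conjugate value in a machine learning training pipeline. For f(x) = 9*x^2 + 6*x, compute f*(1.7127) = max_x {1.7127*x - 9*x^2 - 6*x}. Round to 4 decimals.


f*(y) = sup_x {y*x - a*x^2 - b*x} = sup_x {(y-b)*x - a*x^2}
FOC: (y - b) - 2a*x = 0 => x* = (y - b)/(2a)
x* = (1.7127 - 6)/(2*9) = -0.2382
f*(1.7127) = (y-b)^2/(4a) = (1.7127 - 6)^2/(4*9)
= 18.3809/36 = 0.5106


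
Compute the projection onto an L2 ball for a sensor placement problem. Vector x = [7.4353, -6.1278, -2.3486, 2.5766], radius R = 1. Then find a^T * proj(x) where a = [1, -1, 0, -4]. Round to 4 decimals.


Step 1: Compute ||x|| (intermediates to 6 decimals).
||x|| = sqrt(7.4353^2 + (-6.1278)^2 + (-2.3486)^2 + 2.5766^2) = 10.246385
Step 2: Project.
Since ||x|| > R, scale = R/||x|| = 1/10.246385 = 0.097595, proj(x) = scale * x
proj(x) = [0.725648, -0.598043, -0.229212, 0.251463]
Step 3: Dot product.
a^T * proj(x) = 1*0.725648 - 1*(-0.598043) + 0*(-0.229212) - 4*0.251463 = 0.3178


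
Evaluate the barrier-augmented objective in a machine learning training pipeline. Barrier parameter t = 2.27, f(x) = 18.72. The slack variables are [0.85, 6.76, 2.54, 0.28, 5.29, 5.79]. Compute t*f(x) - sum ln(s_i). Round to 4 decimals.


Step 1: Compute log-barrier.
ln values: [-0.1625, 1.911, 0.9322, -1.273, 1.6658, 1.7561]
phi = -(-0.1625 + 1.911 + 0.9322 - 1.273 + 1.6658 + 1.7561) = -4.8297
Step 2: Compute augmented objective.
t*f(x) = 2.27*18.72 = 42.4944
Total = 42.4944 - 4.8297 = 37.6647


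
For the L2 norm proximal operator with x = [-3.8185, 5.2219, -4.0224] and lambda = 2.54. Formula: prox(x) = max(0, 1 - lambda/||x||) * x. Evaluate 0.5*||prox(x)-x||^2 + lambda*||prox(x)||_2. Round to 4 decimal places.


Step 1: Compute ||x||.
||x|| = 7.6177
Step 2: Compute scaling factor.
scale = max(0, 1 - 2.54/7.6177) = 0.6666
Step 3: prox(x) = [-2.5453, 3.4807, -2.6812]
||prox(x)|| = 5.0777
Step 4: Proximal objective.
0.5*||prox-x||^2 = 3.2258
lambda*||prox|| = 12.8974
Total = 16.1231


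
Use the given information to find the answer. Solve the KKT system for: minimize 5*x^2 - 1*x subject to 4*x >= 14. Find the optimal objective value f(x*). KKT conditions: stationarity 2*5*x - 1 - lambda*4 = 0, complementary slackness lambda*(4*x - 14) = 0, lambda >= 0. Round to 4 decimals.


Step 1: Try lambda = 0 (constraint inactive).
x_unc = 1/(2*5) = 0.1
Check: 4*0.1 = 0.4 < 14 -- violated!
Step 2: Constraint must be active: 4*x = 14
x* = 14/4 = 3.5
lambda = (2*5*3.5 - 1)/4 = 8.5
Step 3: Compute optimal value.
f(x*) = 5*3.5^2 - 1*3.5 = 57.75


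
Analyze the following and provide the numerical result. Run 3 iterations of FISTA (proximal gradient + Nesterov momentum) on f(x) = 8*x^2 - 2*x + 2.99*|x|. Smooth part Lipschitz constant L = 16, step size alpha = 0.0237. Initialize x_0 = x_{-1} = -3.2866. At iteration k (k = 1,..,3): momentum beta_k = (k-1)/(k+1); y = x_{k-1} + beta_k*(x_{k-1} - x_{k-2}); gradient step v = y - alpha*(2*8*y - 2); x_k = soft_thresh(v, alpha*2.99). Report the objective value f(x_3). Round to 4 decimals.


FISTA on f(x) = 8*x^2 - 2*x + 2.99*|x|
L = 16, alpha = 0.0237
Iteration 1: beta = 0.0, y = -3.2866 + 0.0*(-3.2866 + 3.2866) = -3.2866
  grad(y) = -54.5856, v = y - alpha*grad = -1.9929
  prox(v) = soft_thresh(-1.9929, 0.0709) = -1.9221
Iteration 2: beta = 0.3333, y = -1.9221 + 0.3333*(-1.9221 + 3.2866) = -1.4672
  grad(y) = -25.4754, v = y - alpha*grad = -0.8634
  prox(v) = soft_thresh(-0.8634, 0.0709) = -0.7926
Iteration 3: beta = 0.5, y = -0.7926 + 0.5*(-0.7926 + 1.9221) = -0.2278
  grad(y) = -5.6455, v = y - alpha*grad = -0.094
  prox(v) = soft_thresh(-0.094, 0.0709) = -0.0232
f(x_3) = 8*(-0.0232)^2 - 2*(-0.0232) + 2.99*|-0.0232| = 0.12


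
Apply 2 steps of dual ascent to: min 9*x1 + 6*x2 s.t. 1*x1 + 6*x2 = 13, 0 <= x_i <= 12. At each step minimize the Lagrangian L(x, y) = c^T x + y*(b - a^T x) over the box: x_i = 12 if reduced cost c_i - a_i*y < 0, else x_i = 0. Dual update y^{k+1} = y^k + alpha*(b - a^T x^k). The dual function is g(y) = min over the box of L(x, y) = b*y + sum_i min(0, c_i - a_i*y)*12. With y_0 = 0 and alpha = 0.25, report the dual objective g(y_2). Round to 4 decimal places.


Dual ascent for LP: min 9*x1 + 6*x2, 1*x1 + 6*x2 = 13, 0 <= x_i <= 12
Step 1: y^k = 0.0, reduced costs: (9.0, 6.0)
  x^k = (0.0, 0.0), subgradient = b - a^T x = 13.0
  y^{k+1} = 0.0 + 0.25*13.0 = 3.25
Step 2: y^k = 3.25, reduced costs: (5.75, -13.5)
  x^k = (0.0, 12.0), subgradient = b - a^T x = -59.0
  y^{k+1} = 3.25 + 0.25*-59.0 = -11.5
Dual objective at y_2 = -11.5: reduced costs (20.5, 75.0), box minimizer x = (0.0, 0.0)
g(y_2) = b*y + (c1 - a1*y)*x1 + (c2 - a2*y)*x2 = 13*(-11.5) + 20.5*0.0 + 75.0*0.0 = -149.5 + 0.0 + 0.0 = -149.5


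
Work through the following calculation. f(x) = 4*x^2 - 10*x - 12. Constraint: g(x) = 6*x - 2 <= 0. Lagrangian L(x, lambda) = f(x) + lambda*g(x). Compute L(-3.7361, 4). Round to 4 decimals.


Step 1: Evaluate f(x).
f(-3.7361) = 4*(-3.7361)^2 - 10*(-3.7361) - 12 = 81.1948
Step 2: Evaluate g(x).
g(-3.7361) = 6*-3.7361 - 2 = -24.4166
Step 3: Compute Lagrangian.
L = 81.1948 + 4*-24.4166 = -16.4716


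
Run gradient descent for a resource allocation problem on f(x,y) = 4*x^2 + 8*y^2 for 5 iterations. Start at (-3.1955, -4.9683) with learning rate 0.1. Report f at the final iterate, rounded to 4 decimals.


Gradient descent on f(x,y) = 4*x^2 + 8*y^2.
Starting point: (-3.1955, -4.9683), alpha = 0.1
Step 1: grad_x = 2*4*-3.1955 = -25.564, grad_y = 2*8*-4.9683 = -79.4928
  x_1 = -3.1955 - 0.1*-25.564 = -0.6391
  y_1 = -4.9683 - 0.1*-79.4928 = 2.981
Step 2: grad_x = 2*4*-0.6391 = -5.1128, grad_y = 2*8*2.981 = 47.6957
  x_2 = -0.6391 - 0.1*-5.1128 = -0.1278
  y_2 = 2.981 - 0.1*47.6957 = -1.7886
Step 3: grad_x = 2*4*-0.1278 = -1.0226, grad_y = 2*8*-1.7886 = -28.6174
  x_3 = -0.1278 - 0.1*-1.0226 = -0.0256
  y_3 = -1.7886 - 0.1*-28.6174 = 1.0732
Step 4: grad_x = 2*4*-0.0256 = -0.2045, grad_y = 2*8*1.0732 = 17.1704
  x_4 = -0.0256 - 0.1*-0.2045 = -0.0051
  y_4 = 1.0732 - 0.1*17.1704 = -0.6439
Step 5: grad_x = 2*4*-0.0051 = -0.0409, grad_y = 2*8*-0.6439 = -10.3023
  x_5 = -0.0051 - 0.1*-0.0409 = -0.001
  y_5 = -0.6439 - 0.1*-10.3023 = 0.3863
f(-0.001, 0.3863) = 4*(-0.001)^2 + 8*0.3863^2 = 1.194


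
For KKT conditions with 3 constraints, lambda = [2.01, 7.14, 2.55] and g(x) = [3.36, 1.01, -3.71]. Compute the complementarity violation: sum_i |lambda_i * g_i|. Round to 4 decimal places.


KKT complementary slackness check:
lambda_1 * g_1 = 2.01 * 3.36 = 6.7536
lambda_2 * g_2 = 7.14 * 1.01 = 7.2114
lambda_3 * g_3 = 2.55 * -3.71 = -9.4605
Total violation = 6.7536 + 7.2114 + 9.4605 = 23.4255


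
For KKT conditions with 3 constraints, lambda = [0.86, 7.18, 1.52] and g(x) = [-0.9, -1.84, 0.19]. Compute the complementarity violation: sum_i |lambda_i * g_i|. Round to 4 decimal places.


KKT complementary slackness check:
lambda_1 * g_1 = 0.86 * -0.9 = -0.774
lambda_2 * g_2 = 7.18 * -1.84 = -13.2112
lambda_3 * g_3 = 1.52 * 0.19 = 0.2888
Total violation = 0.774 + 13.2112 + 0.2888 = 14.274


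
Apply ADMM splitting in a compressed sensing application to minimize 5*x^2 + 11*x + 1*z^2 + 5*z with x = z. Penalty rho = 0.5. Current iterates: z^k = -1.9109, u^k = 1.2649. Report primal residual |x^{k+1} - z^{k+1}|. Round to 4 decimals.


ADMM iteration with rho = 0.5, z^k = -1.9109, u^k = 1.2649
Step 1: x-update.
Minimize 5*x^2 + 11*x + (0.5/2)*(x + 1.9109 + 1.2649)^2
FOC: (2*5 + 0.5)*x = -11 + 0.5*(-1.9109 - 1.2649)
x^{k+1} = -1.1988
Step 2: z-update.
Minimize 1*z^2 + 5*z + (0.5/2)*(-1.1988 - z + 1.2649)^2
FOC: (2*1 + 0.5)*z = -5 + 0.5*(-1.1988 + 1.2649)
z^{k+1} = -1.9868
Step 3: u-update.
u^{k+1} = 1.2649 - 1.1988 + 1.9868 = 2.0528
Step 4: Primal residual = |-1.1988 + 1.9868| = 0.7879


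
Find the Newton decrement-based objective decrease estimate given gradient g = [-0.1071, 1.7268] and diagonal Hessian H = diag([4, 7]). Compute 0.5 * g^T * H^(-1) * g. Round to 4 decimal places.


Step 1: H is diagonal, so H^(-1) * g = [-0.0268, 0.2467].
Step 2: g^T H^(-1) g = sum_i g_i^2 / H_ii
  = (-0.1071)^2/4 + (1.7268)^2/7
  = 0.0029 + 0.426 = 0.4288
Step 3: Objective decrease = 0.5 * g^T H^(-1) g = 0.2144


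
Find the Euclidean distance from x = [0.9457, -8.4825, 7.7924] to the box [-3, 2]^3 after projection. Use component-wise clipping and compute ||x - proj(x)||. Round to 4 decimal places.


Project each component onto [-3, 2].
clip(0.9457) = 0.9457, clip(-8.4825) = -3.0, clip(7.7924) = 2.0
Projection = [0.9457, -3.0, 2.0]
Squared diffs: [0.0, 30.0578, 33.5519]
Distance = sqrt(63.6097) = 7.9756


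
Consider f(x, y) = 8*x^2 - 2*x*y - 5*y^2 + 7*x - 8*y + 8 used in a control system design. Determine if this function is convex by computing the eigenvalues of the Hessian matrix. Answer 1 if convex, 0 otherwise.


The Hessian of f(x,y) = 8*x^2 - 2*x*y - 5*y^2 + 7*x - 8*y + 8 is:
H = [[16, -2], [-2, -10]]
Trace = 16 - 10 = 6
Determinant = 16*-10 - (-2)^2 = -164
Discriminant = (6)^2 - 4*-164 = 692.0
Eigenvalues: lambda_1 = -10.1529, lambda_2 = 16.1529
The function is not convex.

0


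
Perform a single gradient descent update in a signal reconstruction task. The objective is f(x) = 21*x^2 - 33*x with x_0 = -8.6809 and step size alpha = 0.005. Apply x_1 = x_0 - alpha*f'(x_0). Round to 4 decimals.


We compute the gradient at x_0 and apply the update.
f'(x) = 42*x - 33
f'(-8.6809) = 42*-8.6809 - 33 = -397.5978
x_1 = -8.6809 - 0.005*-397.5978 = -6.6929


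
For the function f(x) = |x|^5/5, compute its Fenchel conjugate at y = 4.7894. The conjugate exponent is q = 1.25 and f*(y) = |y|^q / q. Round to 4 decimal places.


The conjugate exponent q satisfies 1/p + 1/q = 1.
p = 5, so q = 5/(5 - 1) = 1.25
|y|^q = 4.7894^1.25 = 7.0852
f*(4.7894) = 7.0852 / 1.25 = 5.6682


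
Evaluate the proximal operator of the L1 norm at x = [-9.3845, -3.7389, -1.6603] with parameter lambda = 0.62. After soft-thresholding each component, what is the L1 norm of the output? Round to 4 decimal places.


Soft-thresholding with lambda = 0.62:
prox(-9.3845) = sign(-9.3845)*max(|-9.3845| - 0.62, 0) = -8.7645
prox(-3.7389) = sign(-3.7389)*max(|-3.7389| - 0.62, 0) = -3.1189
prox(-1.6603) = sign(-1.6603)*max(|-1.6603| - 0.62, 0) = -1.0403
prox(x) = [-8.7645, -3.1189, -1.0403]
||prox(x)||_1 = 8.7645 + 3.1189 + 1.0403 = 12.9237


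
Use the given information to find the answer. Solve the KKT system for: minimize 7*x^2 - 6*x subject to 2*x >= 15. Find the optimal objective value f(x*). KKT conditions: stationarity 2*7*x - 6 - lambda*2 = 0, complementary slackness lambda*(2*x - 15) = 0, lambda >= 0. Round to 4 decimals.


Step 1: Try lambda = 0 (constraint inactive).
x_unc = 6/(2*7) = 0.4286
Check: 2*0.4286 = 0.8572 < 15 -- violated!
Step 2: Constraint must be active: 2*x = 15
x* = 15/2 = 7.5
lambda = (2*7*7.5 - 6)/2 = 49.5
Step 3: Compute optimal value.
f(x*) = 7*7.5^2 - 6*7.5 = 348.75


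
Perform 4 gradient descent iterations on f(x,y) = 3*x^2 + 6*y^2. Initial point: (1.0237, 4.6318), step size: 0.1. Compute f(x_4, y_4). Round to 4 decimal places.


Gradient descent on f(x,y) = 3*x^2 + 6*y^2.
Starting point: (1.0237, 4.6318), alpha = 0.1
Step 1: grad_x = 2*3*1.0237 = 6.1422, grad_y = 2*6*4.6318 = 55.5816
  x_1 = 1.0237 - 0.1*6.1422 = 0.4095
  y_1 = 4.6318 - 0.1*55.5816 = -0.9264
Step 2: grad_x = 2*3*0.4095 = 2.4569, grad_y = 2*6*-0.9264 = -11.1163
  x_2 = 0.4095 - 0.1*2.4569 = 0.1638
  y_2 = -0.9264 - 0.1*-11.1163 = 0.1853
Step 3: grad_x = 2*3*0.1638 = 0.9828, grad_y = 2*6*0.1853 = 2.2233
  x_3 = 0.1638 - 0.1*0.9828 = 0.0655
  y_3 = 0.1853 - 0.1*2.2233 = -0.0371
Step 4: grad_x = 2*3*0.0655 = 0.3931, grad_y = 2*6*-0.0371 = -0.4447
  x_4 = 0.0655 - 0.1*0.3931 = 0.0262
  y_4 = -0.0371 - 0.1*-0.4447 = 0.0074
f(0.0262, 0.0074) = 3*0.0262^2 + 6*0.0074^2 = 0.0024


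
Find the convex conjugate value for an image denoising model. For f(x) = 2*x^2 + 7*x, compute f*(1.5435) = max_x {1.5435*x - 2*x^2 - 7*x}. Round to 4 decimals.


f*(y) = sup_x {y*x - a*x^2 - b*x} = sup_x {(y-b)*x - a*x^2}
FOC: (y - b) - 2a*x = 0 => x* = (y - b)/(2a)
x* = (1.5435 - 7)/(2*2) = -1.3641
f*(1.5435) = (y-b)^2/(4a) = (1.5435 - 7)^2/(4*2)
= 29.7734/8 = 3.7217


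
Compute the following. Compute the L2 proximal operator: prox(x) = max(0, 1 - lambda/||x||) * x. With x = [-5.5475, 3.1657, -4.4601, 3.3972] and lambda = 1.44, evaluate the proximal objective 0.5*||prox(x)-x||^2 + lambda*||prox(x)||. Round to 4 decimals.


Step 1: Compute ||x||.
||x|| = 8.4988
Step 2: Compute scaling factor.
scale = max(0, 1 - 1.44/8.4988) = 0.8306
Step 3: prox(x) = [-4.6076, 2.6293, -3.7044, 2.8216]
||prox(x)|| = 7.0588
Step 4: Proximal objective.
0.5*||prox-x||^2 = 1.0368
lambda*||prox|| = 10.1647
Total = 11.2015


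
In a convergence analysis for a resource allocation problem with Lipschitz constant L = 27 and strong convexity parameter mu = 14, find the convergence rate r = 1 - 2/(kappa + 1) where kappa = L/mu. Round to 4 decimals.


Step 1: Compute the condition number.
kappa = L/mu = 27/14 = 1.9286
Step 2: Compute the convergence rate.
r = 1 - 2/(kappa + 1) = 1 - 2*mu/(L + mu) = (L - mu)/(L + mu) = 13/41 = 0.3171


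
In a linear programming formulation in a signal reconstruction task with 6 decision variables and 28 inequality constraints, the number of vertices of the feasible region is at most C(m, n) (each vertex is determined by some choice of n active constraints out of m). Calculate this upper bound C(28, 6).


Each vertex corresponds to some choice of n active constraints out of m, so the number of vertices is at most C(m, n) = m! / (n!(m-n)!).
m = 28, n = 6
Numerator: 28 * 27 * 26 * 25 * 24 * 23
Denominator: 6! = 720
C(28, 6) = 376740


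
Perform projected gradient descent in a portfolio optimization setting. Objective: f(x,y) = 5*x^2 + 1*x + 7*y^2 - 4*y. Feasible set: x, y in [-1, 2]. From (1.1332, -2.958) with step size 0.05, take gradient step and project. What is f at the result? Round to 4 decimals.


Step 1: Compute gradient at (1.1332, -2.958).
grad_x = 2*5*1.1332 + 1 = 12.332
grad_y = 2*7*-2.958 - 4 = -45.412
Step 2: Gradient step.
x_raw = 1.1332 - 0.05*12.332 = 0.5166
y_raw = -2.958 - 0.05*-45.412 = -0.6874
Step 3: Project onto [-1, 2].
x_proj = clip(0.5166) = 0.5166
y_proj = clip(-0.6874) = -0.6874
Step 4: Evaluate f.
f(0.5166, -0.6874) = 7.9082


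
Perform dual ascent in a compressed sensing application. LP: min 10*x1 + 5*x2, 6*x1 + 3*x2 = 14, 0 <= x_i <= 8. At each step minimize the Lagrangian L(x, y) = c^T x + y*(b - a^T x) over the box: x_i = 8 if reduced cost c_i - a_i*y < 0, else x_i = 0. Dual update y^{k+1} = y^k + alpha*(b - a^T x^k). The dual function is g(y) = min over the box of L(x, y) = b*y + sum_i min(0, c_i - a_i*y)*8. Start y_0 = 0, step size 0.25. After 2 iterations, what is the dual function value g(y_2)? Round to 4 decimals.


Dual ascent for LP: min 10*x1 + 5*x2, 6*x1 + 3*x2 = 14, 0 <= x_i <= 8
Step 1: y^k = 0.0, reduced costs: (10.0, 5.0)
  x^k = (0.0, 0.0), subgradient = b - a^T x = 14.0
  y^{k+1} = 0.0 + 0.25*14.0 = 3.5
Step 2: y^k = 3.5, reduced costs: (-11.0, -5.5)
  x^k = (8.0, 8.0), subgradient = b - a^T x = -58.0
  y^{k+1} = 3.5 + 0.25*-58.0 = -11.0
Dual objective at y_2 = -11.0: reduced costs (76.0, 38.0), box minimizer x = (0.0, 0.0)
g(y_2) = b*y + (c1 - a1*y)*x1 + (c2 - a2*y)*x2 = 14*(-11.0) + 76.0*0.0 + 38.0*0.0 = -154.0 + 0.0 + 0.0 = -154.0


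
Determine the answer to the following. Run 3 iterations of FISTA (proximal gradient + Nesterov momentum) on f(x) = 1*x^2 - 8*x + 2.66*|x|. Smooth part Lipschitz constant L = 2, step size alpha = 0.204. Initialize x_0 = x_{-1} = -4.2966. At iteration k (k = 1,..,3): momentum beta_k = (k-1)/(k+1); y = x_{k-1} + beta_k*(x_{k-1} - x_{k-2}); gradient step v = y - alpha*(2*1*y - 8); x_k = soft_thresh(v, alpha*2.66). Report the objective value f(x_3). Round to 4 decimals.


FISTA on f(x) = 1*x^2 - 8*x + 2.66*|x|
L = 2, alpha = 0.204
Iteration 1: beta = 0.0, y = -4.2966 + 0.0*(-4.2966 + 4.2966) = -4.2966
  grad(y) = -16.5932, v = y - alpha*grad = -0.9116
  prox(v) = soft_thresh(-0.9116, 0.5426) = -0.3689
Iteration 2: beta = 0.3333, y = -0.3689 + 0.3333*(-0.3689 + 4.2966) = 0.9403
  grad(y) = -6.1195, v = y - alpha*grad = 2.1886
  prox(v) = soft_thresh(2.1886, 0.5426) = 1.646
Iteration 3: beta = 0.5, y = 1.646 + 0.5*(1.646 + 0.3689) = 2.6535
  grad(y) = -2.6931, v = y - alpha*grad = 3.2029
  prox(v) = soft_thresh(3.2029, 0.5426) = 2.6602
f(x_3) = 1*2.6602^2 - 8*2.6602 + 2.66*|2.6602| = -7.1288


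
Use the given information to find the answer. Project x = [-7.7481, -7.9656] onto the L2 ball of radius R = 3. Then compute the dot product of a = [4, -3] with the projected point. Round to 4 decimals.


Step 1: Compute ||x|| (intermediates to 6 decimals).
||x|| = sqrt((-7.7481)^2 + (-7.9656)^2) = 11.112328
Step 2: Project.
Since ||x|| > R, scale = R/||x|| = 3/11.112328 = 0.26997, proj(x) = scale * x
proj(x) = [-2.091755, -2.150473]
Step 3: Dot product.
a^T * proj(x) = 4*(-2.091755) - 3*(-2.150473) = -1.9156


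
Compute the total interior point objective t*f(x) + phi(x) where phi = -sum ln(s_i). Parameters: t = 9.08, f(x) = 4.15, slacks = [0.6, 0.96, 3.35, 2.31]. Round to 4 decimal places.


Step 1: Compute log-barrier.
ln values: [-0.5108, -0.0408, 1.209, 0.8372]
phi = -(-0.5108 - 0.0408 + 1.209 + 0.8372) = -1.4946
Step 2: Compute augmented objective.
t*f(x) = 9.08*4.15 = 37.682
Total = 37.682 - 1.4946 = 36.1874


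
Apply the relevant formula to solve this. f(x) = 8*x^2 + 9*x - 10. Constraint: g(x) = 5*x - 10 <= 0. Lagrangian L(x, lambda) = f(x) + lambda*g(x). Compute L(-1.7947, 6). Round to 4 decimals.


Step 1: Evaluate f(x).
f(-1.7947) = 8*(-1.7947)^2 + 9*(-1.7947) - 10 = -0.3847
Step 2: Evaluate g(x).
g(-1.7947) = 5*-1.7947 - 10 = -18.9735
Step 3: Compute Lagrangian.
L = -0.3847 + 6*-18.9735 = -114.2257


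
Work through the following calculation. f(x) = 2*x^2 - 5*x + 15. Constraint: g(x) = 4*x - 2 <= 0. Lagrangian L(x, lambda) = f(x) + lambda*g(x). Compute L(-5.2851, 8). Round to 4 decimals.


Step 1: Evaluate f(x).
f(-5.2851) = 2*(-5.2851)^2 - 5*(-5.2851) + 15 = 97.2901
Step 2: Evaluate g(x).
g(-5.2851) = 4*-5.2851 - 2 = -23.1404
Step 3: Compute Lagrangian.
L = 97.2901 + 8*-23.1404 = -87.8331


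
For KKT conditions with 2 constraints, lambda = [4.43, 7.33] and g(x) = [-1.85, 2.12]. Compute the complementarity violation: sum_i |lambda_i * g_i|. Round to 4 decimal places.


KKT complementary slackness check:
lambda_1 * g_1 = 4.43 * -1.85 = -8.1955
lambda_2 * g_2 = 7.33 * 2.12 = 15.5396
Total violation = 8.1955 + 15.5396 = 23.7351


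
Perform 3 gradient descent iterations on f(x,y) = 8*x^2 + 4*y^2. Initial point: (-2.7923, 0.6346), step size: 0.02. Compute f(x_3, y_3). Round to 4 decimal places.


Gradient descent on f(x,y) = 8*x^2 + 4*y^2.
Starting point: (-2.7923, 0.6346), alpha = 0.02
Step 1: grad_x = 2*8*-2.7923 = -44.6768, grad_y = 2*4*0.6346 = 5.0768
  x_1 = -2.7923 - 0.02*-44.6768 = -1.8988
  y_1 = 0.6346 - 0.02*5.0768 = 0.5331
Step 2: grad_x = 2*8*-1.8988 = -30.3802, grad_y = 2*4*0.5331 = 4.2645
  x_2 = -1.8988 - 0.02*-30.3802 = -1.2912
  y_2 = 0.5331 - 0.02*4.2645 = 0.4478
Step 3: grad_x = 2*8*-1.2912 = -20.6586, grad_y = 2*4*0.4478 = 3.5822
  x_3 = -1.2912 - 0.02*-20.6586 = -0.878
  y_3 = 0.4478 - 0.02*3.5822 = 0.3761
f(-0.878, 0.3761) = 8*(-0.878)^2 + 4*0.3761^2 = 6.7328


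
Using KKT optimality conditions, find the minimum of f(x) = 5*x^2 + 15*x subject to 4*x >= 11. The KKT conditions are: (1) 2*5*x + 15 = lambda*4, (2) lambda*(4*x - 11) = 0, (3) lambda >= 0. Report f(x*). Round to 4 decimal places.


Step 1: Try lambda = 0 (constraint inactive).
x_unc = -15/(2*5) = -1.5
Check: 4*-1.5 = -6.0 < 11 -- violated!
Step 2: Constraint must be active: 4*x = 11
x* = 11/4 = 2.75
lambda = (2*5*2.75 + 15)/4 = 10.625
Step 3: Compute optimal value.
f(x*) = 5*2.75^2 + 15*2.75 = 79.0625


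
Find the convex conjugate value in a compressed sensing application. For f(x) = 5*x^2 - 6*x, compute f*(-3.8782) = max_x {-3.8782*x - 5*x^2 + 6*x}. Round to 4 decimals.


f*(y) = sup_x {y*x - a*x^2 - b*x} = sup_x {(y-b)*x - a*x^2}
FOC: (y - b) - 2a*x = 0 => x* = (y - b)/(2a)
x* = (-3.8782 + 6)/(2*5) = 0.2122
f*(-3.8782) = (y-b)^2/(4a) = (-3.8782 + 6)^2/(4*5)
= 4.502/20 = 0.2251


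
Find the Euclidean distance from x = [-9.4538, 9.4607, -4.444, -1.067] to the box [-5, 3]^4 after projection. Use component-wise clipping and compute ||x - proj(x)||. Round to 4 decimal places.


Project each component onto [-5, 3].
clip(-9.4538) = -5.0, clip(9.4607) = 3.0, clip(-4.444) = -4.444, clip(-1.067) = -1.067
Projection = [-5.0, 3.0, -4.444, -1.067]
Squared diffs: [19.8363, 41.7406, 0.0, 0.0]
Distance = sqrt(61.5769) = 7.8471


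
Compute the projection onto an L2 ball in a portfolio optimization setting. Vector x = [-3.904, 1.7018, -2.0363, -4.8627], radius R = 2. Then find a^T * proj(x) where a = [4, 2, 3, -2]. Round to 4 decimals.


Step 1: Compute ||x|| (intermediates to 6 decimals).
||x|| = sqrt((-3.904)^2 + 1.7018^2 + (-2.0363)^2 + (-4.8627)^2) = 6.777146
Step 2: Project.
Since ||x|| > R, scale = R/||x|| = 2/6.777146 = 0.295109, proj(x) = scale * x
proj(x) = [-1.152106, 0.502216, -0.60093, -1.435027]
Step 3: Dot product.
a^T * proj(x) = 4*(-1.152106) + 2*0.502216 + 3*(-0.60093) - 2*(-1.435027) = -2.5367


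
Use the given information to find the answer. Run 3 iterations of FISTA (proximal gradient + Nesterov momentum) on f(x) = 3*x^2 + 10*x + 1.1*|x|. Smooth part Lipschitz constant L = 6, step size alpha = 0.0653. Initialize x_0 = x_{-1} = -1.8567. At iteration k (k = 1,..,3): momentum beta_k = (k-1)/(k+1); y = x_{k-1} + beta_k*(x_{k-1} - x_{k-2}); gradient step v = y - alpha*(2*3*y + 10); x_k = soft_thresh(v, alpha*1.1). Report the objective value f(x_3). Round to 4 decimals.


FISTA on f(x) = 3*x^2 + 10*x + 1.1*|x|
L = 6, alpha = 0.0653
Iteration 1: beta = 0.0, y = -1.8567 + 0.0*(-1.8567 + 1.8567) = -1.8567
  grad(y) = -1.1402, v = y - alpha*grad = -1.7822
  prox(v) = soft_thresh(-1.7822, 0.0718) = -1.7104
Iteration 2: beta = 0.3333, y = -1.7104 + 0.3333*(-1.7104 + 1.8567) = -1.6617
  grad(y) = 0.0301, v = y - alpha*grad = -1.6636
  prox(v) = soft_thresh(-1.6636, 0.0718) = -1.5918
Iteration 3: beta = 0.5, y = -1.5918 + 0.5*(-1.5918 + 1.7104) = -1.5325
  grad(y) = 0.8052, v = y - alpha*grad = -1.5851
  prox(v) = soft_thresh(-1.5851, 0.0718) = -1.5132
f(x_3) = 3*(-1.5132)^2 + 10*(-1.5132) + 1.1*|-1.5132| = -6.5982


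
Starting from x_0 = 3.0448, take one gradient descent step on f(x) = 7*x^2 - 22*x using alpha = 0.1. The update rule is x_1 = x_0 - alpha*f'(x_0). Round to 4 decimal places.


We compute the gradient at x_0 and apply the update.
f'(x) = 14*x - 22
f'(3.0448) = 14*3.0448 - 22 = 20.6272
x_1 = 3.0448 - 0.1*20.6272 = 0.9821


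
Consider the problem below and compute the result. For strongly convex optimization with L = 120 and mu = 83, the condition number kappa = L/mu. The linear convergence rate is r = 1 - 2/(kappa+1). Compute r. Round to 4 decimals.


Step 1: Compute the condition number.
kappa = L/mu = 120/83 = 1.4458
Step 2: Compute the convergence rate.
r = 1 - 2/(kappa + 1) = 1 - 2*mu/(L + mu) = (L - mu)/(L + mu) = 37/203 = 0.1823
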